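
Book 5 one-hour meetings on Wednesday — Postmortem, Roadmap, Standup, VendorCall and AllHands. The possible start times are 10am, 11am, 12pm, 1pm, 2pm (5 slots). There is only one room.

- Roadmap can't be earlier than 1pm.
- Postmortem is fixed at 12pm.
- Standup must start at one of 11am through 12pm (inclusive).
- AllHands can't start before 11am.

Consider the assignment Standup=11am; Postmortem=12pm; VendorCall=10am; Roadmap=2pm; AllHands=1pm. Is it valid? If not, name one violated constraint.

Postmortem is fixed at 12pm — holds.
Roadmap can't be earlier than 1pm — holds.
Standup must start at one of 11am through 12pm (inclusive) — holds.
There is only one room — holds.
AllHands can't start before 11am — holds.

Valid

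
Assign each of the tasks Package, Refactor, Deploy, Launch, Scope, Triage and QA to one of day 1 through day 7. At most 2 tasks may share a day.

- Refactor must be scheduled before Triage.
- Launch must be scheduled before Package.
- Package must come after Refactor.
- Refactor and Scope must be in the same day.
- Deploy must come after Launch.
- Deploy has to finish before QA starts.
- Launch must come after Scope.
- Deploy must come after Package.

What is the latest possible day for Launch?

day 4

Precedence pushes Launch to at least day 2; downstream work caps Launch at day 4.
Launch at day 4 is achievable: QA -> day 7, Triage -> day 2, Scope -> day 1, Launch -> day 4, Deploy -> day 6, Package -> day 5, Refactor -> day 1.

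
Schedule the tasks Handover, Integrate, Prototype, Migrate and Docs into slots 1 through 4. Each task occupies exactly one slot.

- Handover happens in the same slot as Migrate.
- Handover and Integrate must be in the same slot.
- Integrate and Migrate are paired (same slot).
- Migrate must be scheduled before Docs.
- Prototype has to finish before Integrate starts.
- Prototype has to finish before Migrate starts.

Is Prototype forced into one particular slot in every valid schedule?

No

Prototype can be 1 (e.g. Integrate in 2, Migrate in 2, Prototype in 1, Handover in 2, Docs in 3) or 2 (e.g. Integrate in 3, Docs in 4, Handover in 3, Migrate in 3, Prototype in 2).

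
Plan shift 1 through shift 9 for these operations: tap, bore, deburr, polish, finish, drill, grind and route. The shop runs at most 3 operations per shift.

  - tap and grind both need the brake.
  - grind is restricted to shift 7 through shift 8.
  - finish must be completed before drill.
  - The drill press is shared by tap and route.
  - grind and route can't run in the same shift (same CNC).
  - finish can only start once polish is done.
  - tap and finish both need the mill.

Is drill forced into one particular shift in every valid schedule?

No

drill can be shift 3 (e.g. finish=shift 2, grind=shift 7, polish=shift 1, bore=shift 1, deburr=shift 2, tap=shift 1, route=shift 2, drill=shift 3) or shift 4 (e.g. route=shift 2; finish=shift 2; bore=shift 1; grind=shift 7; deburr=shift 2; drill=shift 4; polish=shift 1; tap=shift 1).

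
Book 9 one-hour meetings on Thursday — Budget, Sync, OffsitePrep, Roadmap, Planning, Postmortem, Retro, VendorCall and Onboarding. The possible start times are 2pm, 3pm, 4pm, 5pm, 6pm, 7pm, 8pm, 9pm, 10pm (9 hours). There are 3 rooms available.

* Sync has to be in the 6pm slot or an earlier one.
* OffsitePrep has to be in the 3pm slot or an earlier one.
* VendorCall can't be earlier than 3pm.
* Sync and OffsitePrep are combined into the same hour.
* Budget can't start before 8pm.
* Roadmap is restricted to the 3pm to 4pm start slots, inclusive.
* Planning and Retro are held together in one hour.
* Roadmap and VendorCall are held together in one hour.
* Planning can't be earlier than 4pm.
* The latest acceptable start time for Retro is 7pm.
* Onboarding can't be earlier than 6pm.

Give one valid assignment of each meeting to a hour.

Retro in 4pm, Roadmap in 3pm, Budget in 8pm, VendorCall in 3pm, Planning in 4pm, Postmortem in 2pm, Onboarding in 6pm, Sync in 2pm, OffsitePrep in 2pm

Checking: Roadmap = VendorCall = 3pm; Planning = Retro = 4pm; Sync = OffsitePrep = 2pm; Roadmap=3pm in [3pm,4pm]; Planning=4pm in [4pm,10pm]; Budget=8pm in [8pm,10pm]; Retro=4pm in [2pm,7pm]; Sync=2pm in [2pm,6pm]; OffsitePrep=2pm in [2pm,3pm]; VendorCall=3pm in [3pm,10pm]; Onboarding=6pm in [6pm,10pm]; max 3 per hour (cap 3).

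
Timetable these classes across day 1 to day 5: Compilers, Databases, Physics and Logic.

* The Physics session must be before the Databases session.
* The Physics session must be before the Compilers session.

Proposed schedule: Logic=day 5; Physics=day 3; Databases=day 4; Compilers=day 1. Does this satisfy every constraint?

The Physics session must be before the Compilers session — violated.
The Physics session must be before the Databases session — holds.

Invalid. The Physics session must be before the Compilers session.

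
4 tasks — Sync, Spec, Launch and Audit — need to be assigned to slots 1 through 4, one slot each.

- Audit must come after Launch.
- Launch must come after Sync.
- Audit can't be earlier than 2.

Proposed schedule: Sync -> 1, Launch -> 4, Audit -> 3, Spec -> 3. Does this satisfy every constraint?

Audit can't be earlier than 2 — holds.
Launch must come after Sync — holds.
Audit must come after Launch — violated.

No — it violates: Audit must come after Launch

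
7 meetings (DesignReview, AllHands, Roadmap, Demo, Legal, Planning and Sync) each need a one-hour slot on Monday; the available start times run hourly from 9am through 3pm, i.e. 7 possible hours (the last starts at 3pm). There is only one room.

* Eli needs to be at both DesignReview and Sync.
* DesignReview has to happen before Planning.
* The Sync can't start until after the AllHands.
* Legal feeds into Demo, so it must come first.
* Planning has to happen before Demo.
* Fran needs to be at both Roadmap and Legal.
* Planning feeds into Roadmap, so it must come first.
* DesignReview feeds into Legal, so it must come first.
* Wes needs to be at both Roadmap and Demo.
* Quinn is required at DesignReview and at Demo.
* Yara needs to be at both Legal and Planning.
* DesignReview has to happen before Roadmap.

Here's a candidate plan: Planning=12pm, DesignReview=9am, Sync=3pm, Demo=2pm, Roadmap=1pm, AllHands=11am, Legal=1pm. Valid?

Wes needs to be at both Roadmap and Demo — holds.
Yara needs to be at both Legal and Planning — holds.
Quinn is required at DesignReview and at Demo — holds.
DesignReview feeds into Legal, so it must come first — holds.
Fran needs to be at both Roadmap and Legal — violated.
DesignReview has to happen before Roadmap — holds.
There is only one room — violated.
Planning feeds into Roadmap, so it must come first — holds.
DesignReview has to happen before Planning — holds.
Legal feeds into Demo, so it must come first — holds.
The Sync can't start until after the AllHands — holds.
Planning has to happen before Demo — holds.
Eli needs to be at both DesignReview and Sync — holds.

No — it violates: Fran needs to be at both Roadmap and Legal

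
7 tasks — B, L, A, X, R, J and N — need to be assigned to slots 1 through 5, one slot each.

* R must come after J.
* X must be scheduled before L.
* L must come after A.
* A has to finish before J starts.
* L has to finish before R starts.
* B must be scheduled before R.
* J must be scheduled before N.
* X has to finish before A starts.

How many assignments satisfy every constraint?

Splitting on B: it can be 1 (10), 2 (10), 3 (10), 4 (8). Listing each branch's schedules as (L, A, X, R, J, N):
B=1: (3,2,1,4,3,4) (3,2,1,4,3,5) (3,2,1,5,3,4) (3,2,1,5,3,5) (3,2,1,5,4,5) (4,2,1,5,3,4) (4,2,1,5,3,5) (4,2,1,5,4,5) (4,3,1,5,4,5) (4,3,2,5,4,5) — 10.
B=2: (3,2,1,4,3,4) (3,2,1,4,3,5) (3,2,1,5,3,4) (3,2,1,5,3,5) (3,2,1,5,4,5) (4,2,1,5,3,4) (4,2,1,5,3,5) (4,2,1,5,4,5) (4,3,1,5,4,5) (4,3,2,5,4,5) — 10.
B=3: (3,2,1,4,3,4) (3,2,1,4,3,5) (3,2,1,5,3,4) (3,2,1,5,3,5) (3,2,1,5,4,5) (4,2,1,5,3,4) (4,2,1,5,3,5) (4,2,1,5,4,5) (4,3,1,5,4,5) (4,3,2,5,4,5) — 10.
B=4: (3,2,1,5,3,4) (3,2,1,5,3,5) (3,2,1,5,4,5) (4,2,1,5,3,4) (4,2,1,5,3,5) (4,2,1,5,4,5) (4,3,1,5,4,5) (4,3,2,5,4,5) — 8.
Summing: 10 + 10 + 10 + 8 = 38.

38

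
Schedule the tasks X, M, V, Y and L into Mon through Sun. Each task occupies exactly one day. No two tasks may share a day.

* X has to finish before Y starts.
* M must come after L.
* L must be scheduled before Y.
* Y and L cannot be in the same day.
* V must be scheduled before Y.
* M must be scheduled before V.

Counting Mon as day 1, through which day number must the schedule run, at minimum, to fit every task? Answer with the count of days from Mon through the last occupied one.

5 days

The precedence chain requires at least 4 distinct days.
With at most 1 per day and 5 tasks, at least 5 days are needed.
5 works (last occupied day: Fri): for example V -> Wed, Y -> Fri, X -> Thu, L -> Mon, M -> Tue.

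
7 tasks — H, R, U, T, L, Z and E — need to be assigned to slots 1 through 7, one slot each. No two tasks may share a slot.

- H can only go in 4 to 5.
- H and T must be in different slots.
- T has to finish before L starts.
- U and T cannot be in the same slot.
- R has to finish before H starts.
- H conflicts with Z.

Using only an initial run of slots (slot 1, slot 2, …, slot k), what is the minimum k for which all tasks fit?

7 slots

The precedence chain requires at least 2 distinct slots.
With at most 1 per slot and 7 tasks, at least 7 slots are needed.
H can't be placed before 4, so the schedule must run through at least slot 4.
7 works (last occupied slot: 7): for example H in 4, Z in 6, L in 3, U in 5, T in 2, E in 7, R in 1.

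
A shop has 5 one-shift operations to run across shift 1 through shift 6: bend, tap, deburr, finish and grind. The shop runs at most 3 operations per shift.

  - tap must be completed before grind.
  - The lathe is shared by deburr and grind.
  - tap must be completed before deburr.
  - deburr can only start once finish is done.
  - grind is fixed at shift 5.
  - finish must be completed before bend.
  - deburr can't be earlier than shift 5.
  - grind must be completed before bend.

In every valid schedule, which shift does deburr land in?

deburr's window is shift 5–shift 6.
grind is fixed at shift 5, and deburr can't share a shift with grind.
So deburr must be shift 6.

shift 6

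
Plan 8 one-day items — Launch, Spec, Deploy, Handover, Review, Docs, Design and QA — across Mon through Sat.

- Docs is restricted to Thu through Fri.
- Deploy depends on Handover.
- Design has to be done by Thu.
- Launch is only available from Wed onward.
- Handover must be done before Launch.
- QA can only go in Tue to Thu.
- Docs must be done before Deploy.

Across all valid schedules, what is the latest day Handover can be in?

Fri

Downstream work caps Handover at Fri.
Handover at Fri is achievable: Review -> Mon; Spec -> Mon; Handover -> Fri; Deploy -> Sat; Docs -> Thu; Design -> Mon; QA -> Tue; Launch -> Sat.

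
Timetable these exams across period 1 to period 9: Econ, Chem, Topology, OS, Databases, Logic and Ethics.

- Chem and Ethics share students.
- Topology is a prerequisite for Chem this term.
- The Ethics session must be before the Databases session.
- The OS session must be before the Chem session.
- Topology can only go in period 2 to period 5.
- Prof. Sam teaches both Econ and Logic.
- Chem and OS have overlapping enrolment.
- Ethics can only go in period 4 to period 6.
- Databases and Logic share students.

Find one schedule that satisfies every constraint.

Logic in period 2; Econ in period 1; Databases in period 5; OS in period 1; Topology in period 2; Chem in period 3; Ethics in period 4

Checking: Topology(period 2) before Chem(period 3); OS(period 1) before Chem(period 3); Ethics(period 4) before Databases(period 5); Chem(period 3) != OS(period 1); Econ(period 1) != Logic(period 2); Chem(period 3) != Ethics(period 4); Databases(period 5) != Logic(period 2); Topology=period 2 in [period 2,period 5]; Ethics=period 4 in [period 4,period 6].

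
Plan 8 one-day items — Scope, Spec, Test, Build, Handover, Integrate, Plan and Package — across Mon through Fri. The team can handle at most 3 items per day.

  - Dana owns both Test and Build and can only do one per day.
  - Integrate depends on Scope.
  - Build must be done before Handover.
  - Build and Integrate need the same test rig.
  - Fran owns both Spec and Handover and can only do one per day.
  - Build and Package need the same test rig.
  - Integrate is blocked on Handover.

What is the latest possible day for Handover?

Precedence pushes Handover to at least Tue; downstream work caps Handover at Thu.
Handover at Thu is achievable: Scope -> Mon; Test -> Tue; Build -> Mon; Package -> Tue; Spec -> Mon; Integrate -> Fri; Handover -> Thu; Plan -> Tue.

Thu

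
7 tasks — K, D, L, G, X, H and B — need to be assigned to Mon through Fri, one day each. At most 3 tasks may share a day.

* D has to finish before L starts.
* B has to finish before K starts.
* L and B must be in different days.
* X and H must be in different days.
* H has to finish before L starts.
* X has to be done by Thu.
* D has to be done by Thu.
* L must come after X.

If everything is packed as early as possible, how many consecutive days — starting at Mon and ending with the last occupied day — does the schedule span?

3 days

The precedence chain requires at least 2 distinct days.
With at most 3 per day and 7 tasks, at least 3 days are needed.
3 works (last occupied day: Wed): for example G -> Tue, H -> Tue, B -> Mon, X -> Mon, D -> Mon, K -> Tue, L -> Wed.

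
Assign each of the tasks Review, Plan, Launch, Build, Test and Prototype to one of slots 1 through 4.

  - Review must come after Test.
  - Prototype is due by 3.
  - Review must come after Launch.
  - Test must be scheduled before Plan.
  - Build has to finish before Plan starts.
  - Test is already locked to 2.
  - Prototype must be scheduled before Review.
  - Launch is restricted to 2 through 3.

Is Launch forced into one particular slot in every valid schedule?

No

Launch can be 2 (e.g. Review -> 3, Plan -> 3, Prototype -> 1, Launch -> 2, Test -> 2, Build -> 1) or 3 (e.g. Review in 4; Launch in 3; Build in 1; Test in 2; Plan in 3; Prototype in 1).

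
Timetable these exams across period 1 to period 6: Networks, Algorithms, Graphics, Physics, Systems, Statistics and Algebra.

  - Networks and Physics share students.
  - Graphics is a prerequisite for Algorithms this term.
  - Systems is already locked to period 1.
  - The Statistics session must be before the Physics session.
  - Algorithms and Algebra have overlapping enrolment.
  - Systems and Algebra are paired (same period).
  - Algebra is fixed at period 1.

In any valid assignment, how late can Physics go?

Precedence pushes Physics to at least period 2.
Physics at period 6 is achievable: Physics=period 6, Algorithms=period 2, Systems=period 1, Graphics=period 1, Networks=period 1, Algebra=period 1, Statistics=period 1.

period 6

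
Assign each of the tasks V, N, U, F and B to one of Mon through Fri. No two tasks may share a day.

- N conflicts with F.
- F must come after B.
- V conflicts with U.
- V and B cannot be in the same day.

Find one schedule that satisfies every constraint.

B in Mon, U in Fri, F in Tue, V in Wed, N in Thu

Checking: B(Mon) before F(Tue); V(Wed) != U(Fri); N(Thu) != F(Tue); V(Wed) != B(Mon); max 1 per day (cap 1).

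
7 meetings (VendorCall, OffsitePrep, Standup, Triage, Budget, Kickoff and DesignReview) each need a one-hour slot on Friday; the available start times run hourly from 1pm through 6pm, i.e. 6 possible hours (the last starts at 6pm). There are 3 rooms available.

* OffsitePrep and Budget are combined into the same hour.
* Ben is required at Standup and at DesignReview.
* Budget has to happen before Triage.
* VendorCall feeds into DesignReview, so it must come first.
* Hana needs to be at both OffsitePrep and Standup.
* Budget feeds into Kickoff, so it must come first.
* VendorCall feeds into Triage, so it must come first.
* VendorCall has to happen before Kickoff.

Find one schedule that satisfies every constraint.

Triage in 2pm; OffsitePrep in 1pm; VendorCall in 1pm; DesignReview in 2pm; Kickoff in 2pm; Standup in 3pm; Budget in 1pm

Checking: Budget(1pm) before Triage(2pm); VendorCall(1pm) before Kickoff(2pm); VendorCall(1pm) before DesignReview(2pm); Budget(1pm) before Kickoff(2pm); VendorCall(1pm) before Triage(2pm); Standup(3pm) != DesignReview(2pm); OffsitePrep(1pm) != Standup(3pm); OffsitePrep = Budget = 1pm; max 3 per hour (cap 3).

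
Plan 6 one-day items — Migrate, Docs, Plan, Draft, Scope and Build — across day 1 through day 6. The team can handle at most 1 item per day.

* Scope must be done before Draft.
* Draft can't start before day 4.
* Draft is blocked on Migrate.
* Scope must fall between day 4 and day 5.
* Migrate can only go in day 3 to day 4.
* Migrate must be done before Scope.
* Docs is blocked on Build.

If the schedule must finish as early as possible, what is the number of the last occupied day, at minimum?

6

The precedence chain requires at least 3 distinct days.
With at most 1 per day and 6 tasks, at least 6 days are needed.
Propagating the time windows through the other constraints, Draft can't land before day 5, so the schedule must run through at least day 5.
6 works (last occupied day: day 6): for example Plan=day 6; Migrate=day 3; Build=day 1; Draft=day 5; Docs=day 2; Scope=day 4.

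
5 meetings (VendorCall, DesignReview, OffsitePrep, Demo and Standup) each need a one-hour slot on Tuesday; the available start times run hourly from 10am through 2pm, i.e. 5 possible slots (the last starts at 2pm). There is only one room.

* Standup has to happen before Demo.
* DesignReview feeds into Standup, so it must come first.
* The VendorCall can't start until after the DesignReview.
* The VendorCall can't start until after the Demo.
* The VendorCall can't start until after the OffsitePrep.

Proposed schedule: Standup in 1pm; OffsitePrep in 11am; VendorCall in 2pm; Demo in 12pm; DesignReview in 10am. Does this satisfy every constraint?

The VendorCall can't start until after the OffsitePrep — holds.
DesignReview feeds into Standup, so it must come first — holds.
There is only one room — holds.
Standup has to happen before Demo — violated.
The VendorCall can't start until after the DesignReview — holds.
The VendorCall can't start until after the Demo — holds.

No — it violates: Standup has to happen before Demo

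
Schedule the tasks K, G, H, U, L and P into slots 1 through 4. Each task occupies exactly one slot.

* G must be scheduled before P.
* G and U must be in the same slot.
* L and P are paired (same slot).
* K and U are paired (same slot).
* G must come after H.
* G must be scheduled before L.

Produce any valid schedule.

P in 3; K in 2; L in 3; H in 1; G in 2; U in 2

Checking: G(2) before P(3); G(2) before L(3); H(1) before G(2); G = U = 2; L = P = 3; K = U = 2.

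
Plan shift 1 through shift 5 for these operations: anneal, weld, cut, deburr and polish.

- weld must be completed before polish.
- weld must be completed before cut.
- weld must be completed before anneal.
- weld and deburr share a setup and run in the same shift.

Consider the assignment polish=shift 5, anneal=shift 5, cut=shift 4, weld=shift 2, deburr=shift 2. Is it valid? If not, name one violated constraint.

weld must be completed before cut — holds.
weld and deburr share a setup and run in the same shift — holds.
weld must be completed before anneal — holds.
weld must be completed before polish — holds.

Valid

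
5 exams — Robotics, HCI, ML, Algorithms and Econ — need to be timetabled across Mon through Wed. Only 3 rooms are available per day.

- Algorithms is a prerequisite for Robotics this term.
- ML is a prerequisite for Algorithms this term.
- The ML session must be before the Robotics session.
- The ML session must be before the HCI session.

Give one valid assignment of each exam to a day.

HCI -> Tue; Algorithms -> Tue; Robotics -> Wed; ML -> Mon; Econ -> Mon

Checking: Algorithms(Tue) before Robotics(Wed); ML(Mon) before Algorithms(Tue); ML(Mon) before Robotics(Wed); ML(Mon) before HCI(Tue); max 2 per day (cap 3).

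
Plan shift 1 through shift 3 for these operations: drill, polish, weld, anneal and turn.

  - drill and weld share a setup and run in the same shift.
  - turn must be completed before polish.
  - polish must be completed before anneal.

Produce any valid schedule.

drill in shift 1, anneal in shift 3, turn in shift 1, weld in shift 1, polish in shift 2

Checking: polish(shift 2) before anneal(shift 3); turn(shift 1) before polish(shift 2); drill = weld = shift 1.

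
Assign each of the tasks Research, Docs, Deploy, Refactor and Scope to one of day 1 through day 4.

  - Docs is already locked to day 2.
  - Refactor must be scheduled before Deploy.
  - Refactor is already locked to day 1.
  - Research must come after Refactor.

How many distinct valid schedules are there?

Splitting on Research: it can be day 2 (12), day 3 (12), day 4 (12). Listing each branch's schedules as (Docs, Deploy, Refactor, Scope) by day number:
Research=day 2: (2,2,1,1) (2,2,1,2) (2,2,1,3) (2,2,1,4) (2,3,1,1) (2,3,1,2) (2,3,1,3) (2,3,1,4) (2,4,1,1) (2,4,1,2) (2,4,1,3) (2,4,1,4) — 12.
Research=day 3: (2,2,1,1) (2,2,1,2) (2,2,1,3) (2,2,1,4) (2,3,1,1) (2,3,1,2) (2,3,1,3) (2,3,1,4) (2,4,1,1) (2,4,1,2) (2,4,1,3) (2,4,1,4) — 12.
Research=day 4: (2,2,1,1) (2,2,1,2) (2,2,1,3) (2,2,1,4) (2,3,1,1) (2,3,1,2) (2,3,1,3) (2,3,1,4) (2,4,1,1) (2,4,1,2) (2,4,1,3) (2,4,1,4) — 12.
Summing: 12 + 12 + 12 = 36.

36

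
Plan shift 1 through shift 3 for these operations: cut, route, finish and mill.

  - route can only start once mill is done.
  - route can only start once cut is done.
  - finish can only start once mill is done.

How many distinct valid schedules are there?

8

Splitting on cut: it can be shift 1 (5), shift 2 (3). Listing each branch's schedules as (route, finish, mill) by shift number:
cut=shift 1: (2,2,1) (2,3,1) (3,2,1) (3,3,1) (3,3,2) — 5.
cut=shift 2: (3,2,1) (3,3,1) (3,3,2) — 3.
Summing: 5 + 3 = 8.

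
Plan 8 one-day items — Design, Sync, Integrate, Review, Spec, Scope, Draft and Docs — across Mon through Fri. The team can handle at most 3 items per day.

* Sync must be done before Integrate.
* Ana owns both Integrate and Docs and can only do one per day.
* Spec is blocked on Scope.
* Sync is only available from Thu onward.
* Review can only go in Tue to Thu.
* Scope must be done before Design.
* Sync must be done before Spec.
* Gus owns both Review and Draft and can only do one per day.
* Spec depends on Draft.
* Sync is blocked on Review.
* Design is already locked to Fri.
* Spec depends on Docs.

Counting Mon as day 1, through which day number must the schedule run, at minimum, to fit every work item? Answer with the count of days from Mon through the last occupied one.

5 days

The precedence chain requires at least 3 distinct days.
With at most 3 per day and 8 work items, at least 3 days are needed.
Design can't be placed before Fri — that is day 5 counting from Mon — so the schedule must run through at least 5 days.
5 works (last occupied day: Fri): for example Docs -> Mon; Sync -> Thu; Review -> Tue; Spec -> Fri; Design -> Fri; Integrate -> Fri; Scope -> Mon; Draft -> Mon.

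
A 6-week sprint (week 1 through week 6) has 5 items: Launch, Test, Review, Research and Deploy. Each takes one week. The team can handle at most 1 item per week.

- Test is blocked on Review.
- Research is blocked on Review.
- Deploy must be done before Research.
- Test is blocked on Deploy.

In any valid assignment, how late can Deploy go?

Downstream work caps Deploy at week 5.
Deploy at week 4 is achievable: Deploy -> week 4, Launch -> week 2, Review -> week 1, Test -> week 5, Research -> week 6.
Nothing later works — the capacity limit rule out every week after week 4.

week 4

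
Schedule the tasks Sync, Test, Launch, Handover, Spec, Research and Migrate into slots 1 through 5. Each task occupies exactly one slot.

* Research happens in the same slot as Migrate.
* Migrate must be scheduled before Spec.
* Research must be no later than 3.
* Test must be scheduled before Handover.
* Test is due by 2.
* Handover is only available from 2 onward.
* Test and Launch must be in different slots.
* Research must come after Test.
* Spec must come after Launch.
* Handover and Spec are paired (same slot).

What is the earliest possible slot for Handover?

Handover is available from 2; Handover must be in the same slot as Spec, which can't be before 3, so Handover is at least 3.
Handover at 3 is achievable: Sync=1, Research=2, Test=1, Launch=2, Spec=3, Migrate=2, Handover=3.

3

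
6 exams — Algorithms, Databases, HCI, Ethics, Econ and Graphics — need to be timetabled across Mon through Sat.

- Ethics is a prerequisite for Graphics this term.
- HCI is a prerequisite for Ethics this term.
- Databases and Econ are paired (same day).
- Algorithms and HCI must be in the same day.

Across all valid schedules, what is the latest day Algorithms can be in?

Algorithms must be in the same day as HCI, which can't be after Thu, so Algorithms is at most Thu.
Algorithms at Thu is achievable: Ethics=Fri, Algorithms=Thu, Econ=Mon, Graphics=Sat, HCI=Thu, Databases=Mon.

Thu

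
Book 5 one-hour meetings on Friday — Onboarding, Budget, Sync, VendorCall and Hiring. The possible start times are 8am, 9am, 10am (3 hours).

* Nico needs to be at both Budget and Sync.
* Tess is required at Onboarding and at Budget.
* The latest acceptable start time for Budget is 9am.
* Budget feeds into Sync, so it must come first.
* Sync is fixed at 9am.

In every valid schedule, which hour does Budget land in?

8am

Budget's window is 8am–9am.
Sync is fixed at 9am, and Budget can't share a hour with Sync.
So Budget must be 8am.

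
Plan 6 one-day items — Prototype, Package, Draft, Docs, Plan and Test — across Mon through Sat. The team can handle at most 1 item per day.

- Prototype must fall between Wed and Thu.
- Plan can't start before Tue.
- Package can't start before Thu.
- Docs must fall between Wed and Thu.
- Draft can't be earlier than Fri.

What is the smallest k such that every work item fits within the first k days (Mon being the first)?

With at most 1 per day and 6 work items, at least 6 days are needed.
Draft can't be placed before Fri — that is day 5 counting from Mon — so the schedule must run through at least 5 days.
6 works (last occupied day: Sat): for example Docs in Thu; Package in Sat; Draft in Fri; Prototype in Wed; Plan in Tue; Test in Mon.

6 days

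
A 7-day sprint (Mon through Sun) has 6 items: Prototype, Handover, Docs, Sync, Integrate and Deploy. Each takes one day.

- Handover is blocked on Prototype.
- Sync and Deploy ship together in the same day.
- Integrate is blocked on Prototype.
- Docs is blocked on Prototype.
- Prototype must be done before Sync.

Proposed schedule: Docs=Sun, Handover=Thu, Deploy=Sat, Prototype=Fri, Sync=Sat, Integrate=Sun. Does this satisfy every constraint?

Invalid. Handover is blocked on Prototype.

Docs is blocked on Prototype — holds.
Sync and Deploy ship together in the same day — holds.
Prototype must be done before Sync — holds.
Integrate is blocked on Prototype — holds.
Handover is blocked on Prototype — violated.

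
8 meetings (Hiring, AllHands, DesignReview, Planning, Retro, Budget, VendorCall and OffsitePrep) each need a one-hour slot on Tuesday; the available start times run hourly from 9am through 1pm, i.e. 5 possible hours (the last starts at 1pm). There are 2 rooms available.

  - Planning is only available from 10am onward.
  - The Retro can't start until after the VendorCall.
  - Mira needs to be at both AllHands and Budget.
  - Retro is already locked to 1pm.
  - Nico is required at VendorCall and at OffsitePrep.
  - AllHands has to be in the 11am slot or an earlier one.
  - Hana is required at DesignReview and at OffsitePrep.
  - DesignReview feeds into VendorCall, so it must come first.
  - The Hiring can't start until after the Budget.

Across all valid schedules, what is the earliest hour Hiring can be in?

Precedence pushes Hiring to at least 10am.
Hiring at 10am is achievable: Hiring -> 10am, AllHands -> 10am, Budget -> 9am, VendorCall -> 11am, DesignReview -> 9am, OffsitePrep -> 12pm, Planning -> 11am, Retro -> 1pm.

10am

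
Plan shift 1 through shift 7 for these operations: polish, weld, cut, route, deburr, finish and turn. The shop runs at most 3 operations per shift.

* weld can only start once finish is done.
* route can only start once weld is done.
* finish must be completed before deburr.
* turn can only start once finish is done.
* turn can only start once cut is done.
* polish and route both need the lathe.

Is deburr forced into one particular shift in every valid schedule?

No

deburr can be shift 2 (e.g. turn -> shift 2; finish -> shift 1; polish -> shift 1; cut -> shift 1; deburr -> shift 2; weld -> shift 2; route -> shift 3) or shift 3 (e.g. route in shift 3; finish in shift 1; weld in shift 2; cut in shift 1; polish in shift 1; deburr in shift 3; turn in shift 2).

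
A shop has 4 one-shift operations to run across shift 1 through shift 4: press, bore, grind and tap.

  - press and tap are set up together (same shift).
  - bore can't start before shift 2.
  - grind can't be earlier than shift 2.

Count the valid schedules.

36

Splitting on press: it can be shift 1 (9), shift 2 (9), shift 3 (9), shift 4 (9). Listing each branch's schedules as (bore, grind, tap) by shift number:
press=shift 1: (2,2,1) (2,3,1) (2,4,1) (3,2,1) (3,3,1) (3,4,1) (4,2,1) (4,3,1) (4,4,1) — 9.
press=shift 2: (2,2,2) (2,3,2) (2,4,2) (3,2,2) (3,3,2) (3,4,2) (4,2,2) (4,3,2) (4,4,2) — 9.
press=shift 3: (2,2,3) (2,3,3) (2,4,3) (3,2,3) (3,3,3) (3,4,3) (4,2,3) (4,3,3) (4,4,3) — 9.
press=shift 4: (2,2,4) (2,3,4) (2,4,4) (3,2,4) (3,3,4) (3,4,4) (4,2,4) (4,3,4) (4,4,4) — 9.
Summing: 9 + 9 + 9 + 9 = 36.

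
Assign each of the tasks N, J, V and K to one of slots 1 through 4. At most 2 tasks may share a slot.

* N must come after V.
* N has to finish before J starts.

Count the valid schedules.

16

Splitting on N: it can be 2 (8), 3 (8). Listing each branch's schedules as (J, V, K):
N=2: (3,1,1) (3,1,2) (3,1,3) (3,1,4) (4,1,1) (4,1,2) (4,1,3) (4,1,4) — 8.
N=3: (4,1,1) (4,1,2) (4,1,3) (4,1,4) (4,2,1) (4,2,2) (4,2,3) (4,2,4) — 8.
Summing: 8 + 8 = 16.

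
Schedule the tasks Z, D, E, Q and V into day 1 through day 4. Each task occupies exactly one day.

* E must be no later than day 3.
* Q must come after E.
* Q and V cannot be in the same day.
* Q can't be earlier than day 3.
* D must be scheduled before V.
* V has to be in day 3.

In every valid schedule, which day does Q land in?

Q's window is day 3–day 4.
V is fixed at day 3, and Q can't share a day with V.
So Q must be day 4.

day 4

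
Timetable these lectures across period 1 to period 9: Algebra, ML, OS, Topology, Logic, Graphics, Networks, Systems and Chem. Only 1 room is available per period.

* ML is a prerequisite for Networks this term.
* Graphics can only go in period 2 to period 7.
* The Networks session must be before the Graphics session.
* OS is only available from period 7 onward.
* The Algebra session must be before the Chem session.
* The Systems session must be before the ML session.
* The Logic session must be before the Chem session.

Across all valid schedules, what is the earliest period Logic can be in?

Downstream work caps Logic at period 8.
Logic at period 1 is achievable: Graphics=period 5, Topology=period 9, OS=period 7, Systems=period 2, ML=period 3, Networks=period 4, Logic=period 1, Chem=period 8, Algebra=period 6.

period 1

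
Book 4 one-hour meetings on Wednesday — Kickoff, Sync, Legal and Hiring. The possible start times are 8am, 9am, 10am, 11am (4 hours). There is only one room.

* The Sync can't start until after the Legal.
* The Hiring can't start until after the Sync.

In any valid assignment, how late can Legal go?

Downstream work caps Legal at 9am.
Legal at 9am is achievable: Legal=9am; Kickoff=8am; Hiring=11am; Sync=10am.

9am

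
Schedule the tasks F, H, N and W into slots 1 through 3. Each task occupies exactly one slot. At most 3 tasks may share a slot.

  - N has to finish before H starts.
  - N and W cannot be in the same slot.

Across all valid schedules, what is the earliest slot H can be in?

2

Precedence pushes H to at least 2.
H at 2 is achievable: H -> 2; F -> 1; W -> 2; N -> 1.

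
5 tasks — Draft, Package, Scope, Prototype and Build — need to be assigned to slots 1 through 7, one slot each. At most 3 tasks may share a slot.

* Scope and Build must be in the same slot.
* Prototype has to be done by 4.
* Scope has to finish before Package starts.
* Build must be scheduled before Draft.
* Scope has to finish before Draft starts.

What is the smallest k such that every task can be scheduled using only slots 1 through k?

2

The precedence chain requires at least 2 distinct slots.
With at most 3 per slot and 5 tasks, at least 2 slots are needed.
2 works (last occupied slot: 2): for example Build -> 1; Package -> 2; Prototype -> 1; Scope -> 1; Draft -> 2.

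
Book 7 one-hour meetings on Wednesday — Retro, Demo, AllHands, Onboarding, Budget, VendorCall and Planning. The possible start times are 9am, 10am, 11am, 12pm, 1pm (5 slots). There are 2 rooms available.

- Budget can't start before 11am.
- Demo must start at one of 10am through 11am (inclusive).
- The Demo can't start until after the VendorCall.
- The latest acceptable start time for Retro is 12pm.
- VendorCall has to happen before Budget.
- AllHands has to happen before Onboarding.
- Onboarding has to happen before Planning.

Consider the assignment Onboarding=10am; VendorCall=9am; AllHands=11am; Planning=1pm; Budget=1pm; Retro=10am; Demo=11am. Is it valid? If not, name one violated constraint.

Invalid. AllHands has to happen before Onboarding.

Demo must start at one of 10am through 11am (inclusive) — holds.
VendorCall has to happen before Budget — holds.
Onboarding has to happen before Planning — holds.
There are 2 rooms available — holds.
AllHands has to happen before Onboarding — violated.
The Demo can't start until after the VendorCall — holds.
Budget can't start before 11am — holds.
The latest acceptable start time for Retro is 12pm — holds.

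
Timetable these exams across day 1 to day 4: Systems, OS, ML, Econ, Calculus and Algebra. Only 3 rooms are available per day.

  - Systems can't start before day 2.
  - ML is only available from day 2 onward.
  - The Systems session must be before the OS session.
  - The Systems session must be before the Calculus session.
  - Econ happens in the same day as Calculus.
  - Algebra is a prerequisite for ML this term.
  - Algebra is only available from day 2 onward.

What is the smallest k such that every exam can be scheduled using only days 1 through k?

The precedence chain requires at least 2 distinct days.
With at most 3 per day and 6 exams, at least 2 days are needed.
Propagating the time windows through the other constraints, OS can't land before day 3, so the schedule must run through at least day 3.
Could 3 days be enough, i.e. nothing placed later than day 3? No: Systems's window within 3 days is {day 2, day 3}; ML's window within 3 days is {day 2, day 3}; Algebra's window within 3 days is {day 2, day 3}; ML must come after Algebra (at day 2 or later) → {day 3}; OS must come after Systems (at day 2 or later) → {day 3}; Systems must come before OS (at day 3 or earlier) → {day 2}; Calculus must come after Systems (at day 2 or later) → {day 3}; Econ must be in the same day as Calculus (in {day 3}) → {day 3}; that puts OS, ML, Econ and Calculus all in day 3 — more than 3 per day.
So 3 days is not enough.
4 works (last occupied day: day 4): for example Calculus=day 4, Econ=day 4, Algebra=day 2, ML=day 3, Systems=day 2, OS=day 3.

4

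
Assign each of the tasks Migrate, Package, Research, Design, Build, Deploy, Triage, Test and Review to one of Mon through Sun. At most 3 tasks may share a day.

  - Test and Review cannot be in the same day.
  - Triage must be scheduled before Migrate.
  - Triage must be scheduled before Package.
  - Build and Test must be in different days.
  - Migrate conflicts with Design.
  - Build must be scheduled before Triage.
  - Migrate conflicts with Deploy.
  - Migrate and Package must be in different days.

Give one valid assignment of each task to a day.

Review -> Wed; Design -> Mon; Triage -> Tue; Test -> Tue; Deploy -> Tue; Migrate -> Wed; Build -> Mon; Package -> Thu; Research -> Mon

Checking: Triage(Tue) before Migrate(Wed); Triage(Tue) before Package(Thu); Build(Mon) before Triage(Tue); Migrate(Wed) != Package(Thu); Migrate(Wed) != Design(Mon); Test(Tue) != Review(Wed); Migrate(Wed) != Deploy(Tue); Build(Mon) != Test(Tue); max 3 per day (cap 3).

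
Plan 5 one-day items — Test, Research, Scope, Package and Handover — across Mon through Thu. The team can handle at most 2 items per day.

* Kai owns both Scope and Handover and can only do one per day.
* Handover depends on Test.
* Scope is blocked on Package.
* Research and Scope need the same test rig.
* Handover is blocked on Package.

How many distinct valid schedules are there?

43

Splitting on Test: it can be Mon (18), Tue (16), Wed (9). Listing each branch's schedules as (Research, Scope, Package, Handover):
Test=Mon: (Mon,Wed,Tue,Thu) (Mon,Thu,Tue,Wed) (Tue,Wed,Mon,Tue) (Tue,Wed,Mon,Thu) (Tue,Wed,Tue,Thu) (Tue,Thu,Mon,Tue) (Tue,Thu,Mon,Wed) (Tue,Thu,Tue,Wed) (Wed,Tue,Mon,Wed) (Wed,Tue,Mon,Thu) (Wed,Thu,Mon,Tue) (Wed,Thu,Mon,Wed) (Wed,Thu,Tue,Wed) (Thu,Tue,Mon,Wed) (Thu,Tue,Mon,Thu) (Thu,Wed,Mon,Tue) (Thu,Wed,Mon,Thu) (Thu,Wed,Tue,Thu) — 18.
Test=Tue: (Mon,Tue,Mon,Wed) (Mon,Tue,Mon,Thu) (Mon,Wed,Mon,Thu) (Mon,Wed,Tue,Thu) (Mon,Thu,Mon,Wed) (Mon,Thu,Tue,Wed) (Tue,Wed,Mon,Thu) (Tue,Thu,Mon,Wed) (Wed,Tue,Mon,Wed) (Wed,Tue,Mon,Thu) (Wed,Thu,Mon,Wed) (Wed,Thu,Tue,Wed) (Thu,Tue,Mon,Wed) (Thu,Tue,Mon,Thu) (Thu,Wed,Mon,Thu) (Thu,Wed,Tue,Thu) — 16.
Test=Wed: (Mon,Tue,Mon,Thu) (Mon,Wed,Mon,Thu) (Mon,Wed,Tue,Thu) (Tue,Wed,Mon,Thu) (Tue,Wed,Tue,Thu) (Wed,Tue,Mon,Thu) (Thu,Tue,Mon,Thu) (Thu,Wed,Mon,Thu) (Thu,Wed,Tue,Thu) — 9.
Summing: 18 + 16 + 9 = 43.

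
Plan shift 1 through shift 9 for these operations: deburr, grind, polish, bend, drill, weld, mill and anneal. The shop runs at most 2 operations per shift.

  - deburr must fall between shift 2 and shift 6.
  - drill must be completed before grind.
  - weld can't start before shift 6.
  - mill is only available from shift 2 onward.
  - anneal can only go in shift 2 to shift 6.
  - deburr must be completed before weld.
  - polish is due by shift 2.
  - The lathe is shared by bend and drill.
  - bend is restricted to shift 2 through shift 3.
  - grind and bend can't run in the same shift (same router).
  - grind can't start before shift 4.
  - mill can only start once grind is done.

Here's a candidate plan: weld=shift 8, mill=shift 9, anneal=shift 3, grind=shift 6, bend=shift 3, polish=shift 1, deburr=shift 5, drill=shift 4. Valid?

deburr must fall between shift 2 and shift 6 — holds.
deburr must be completed before weld — holds.
grind and bend can't run in the same shift (same router) — holds.
weld can't start before shift 6 — holds.
anneal can only go in shift 2 to shift 6 — holds.
bend is restricted to shift 2 through shift 3 — holds.
drill must be completed before grind — holds.
mill can only start once grind is done — holds.
The shop runs at most 2 operations per shift — holds.
grind can't start before shift 4 — holds.
polish is due by shift 2 — holds.
The lathe is shared by bend and drill — holds.
mill is only available from shift 2 onward — holds.

Yes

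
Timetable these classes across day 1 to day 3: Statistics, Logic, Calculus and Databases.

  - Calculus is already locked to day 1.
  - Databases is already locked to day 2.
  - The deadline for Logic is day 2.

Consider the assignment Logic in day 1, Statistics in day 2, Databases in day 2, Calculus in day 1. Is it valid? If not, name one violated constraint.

Yes, all constraints hold

Databases is already locked to day 2 — holds.
The deadline for Logic is day 2 — holds.
Calculus is already locked to day 1 — holds.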